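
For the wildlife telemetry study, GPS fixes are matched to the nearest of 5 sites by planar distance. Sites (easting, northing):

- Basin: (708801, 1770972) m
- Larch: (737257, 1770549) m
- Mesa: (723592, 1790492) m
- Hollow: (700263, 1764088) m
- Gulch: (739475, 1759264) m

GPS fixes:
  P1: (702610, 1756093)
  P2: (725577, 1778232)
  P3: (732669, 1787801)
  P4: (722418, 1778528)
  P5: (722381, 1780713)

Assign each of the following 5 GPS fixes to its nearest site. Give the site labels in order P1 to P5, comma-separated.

Hollow, Mesa, Mesa, Mesa, Mesa

P1 → Hollow (d²=69428434.00)
P2 → Mesa (d²=154247825.00)
P3 → Mesa (d²=89633410.00)
P4 → Mesa (d²=144515572.00)
P5 → Mesa (d²=97095362.00)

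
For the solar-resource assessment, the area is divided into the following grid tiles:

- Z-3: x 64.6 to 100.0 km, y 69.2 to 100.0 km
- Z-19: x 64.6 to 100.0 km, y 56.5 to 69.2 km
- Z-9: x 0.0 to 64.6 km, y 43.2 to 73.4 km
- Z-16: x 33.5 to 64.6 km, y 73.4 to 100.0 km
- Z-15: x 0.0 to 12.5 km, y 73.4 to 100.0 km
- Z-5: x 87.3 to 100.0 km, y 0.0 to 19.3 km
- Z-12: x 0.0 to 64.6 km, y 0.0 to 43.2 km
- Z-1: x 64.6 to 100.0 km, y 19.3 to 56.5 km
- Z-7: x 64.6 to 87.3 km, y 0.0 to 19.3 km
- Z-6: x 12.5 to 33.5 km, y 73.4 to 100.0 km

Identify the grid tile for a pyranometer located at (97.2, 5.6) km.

The point has x = 97.2 and y = 5.6.
Only Z-5 satisfies 87.3 ≤ x ≤ 100.0 and 0.0 ≤ y ≤ 19.3.

Z-5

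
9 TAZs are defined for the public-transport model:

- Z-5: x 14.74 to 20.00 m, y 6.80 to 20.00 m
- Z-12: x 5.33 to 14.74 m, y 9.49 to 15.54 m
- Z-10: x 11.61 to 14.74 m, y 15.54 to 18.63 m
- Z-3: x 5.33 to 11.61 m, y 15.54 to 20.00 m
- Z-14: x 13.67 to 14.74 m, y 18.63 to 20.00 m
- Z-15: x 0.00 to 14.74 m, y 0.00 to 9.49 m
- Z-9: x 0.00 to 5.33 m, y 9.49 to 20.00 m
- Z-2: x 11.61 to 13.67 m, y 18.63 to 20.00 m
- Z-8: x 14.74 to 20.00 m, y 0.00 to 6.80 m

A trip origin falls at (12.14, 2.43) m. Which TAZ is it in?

The point has x = 12.14 and y = 2.43.
Only Z-15 satisfies 0.00 ≤ x ≤ 14.74 and 0.00 ≤ y ≤ 9.49.

Z-15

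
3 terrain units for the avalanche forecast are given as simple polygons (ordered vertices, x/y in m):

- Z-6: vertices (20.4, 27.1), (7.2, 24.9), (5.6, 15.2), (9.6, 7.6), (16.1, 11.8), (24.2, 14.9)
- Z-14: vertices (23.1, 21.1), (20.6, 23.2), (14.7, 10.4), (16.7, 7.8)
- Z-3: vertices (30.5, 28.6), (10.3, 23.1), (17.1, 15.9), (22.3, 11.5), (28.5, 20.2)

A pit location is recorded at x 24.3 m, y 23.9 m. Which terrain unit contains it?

Z-3

Cast a ray rightward from (24.3, 23.9). For each polygon, the edges (by vertex number in listed order) whose endpoints lie on opposite sides of y = 23.9, where each meets that height, and whether that is right or left of the point:
Z-6: 2–3 at x≈7.04 (left), 6–1 at x≈21.40 (left) → 0 crossings.
Z-14: no edge straddles that height → 0 crossings.
Z-3: 1–2 at x≈13.24 (left), 5–1 at x≈29.38 (right) → 1 crossing.
Only Z-3 has an odd count, so the point is inside Z-3.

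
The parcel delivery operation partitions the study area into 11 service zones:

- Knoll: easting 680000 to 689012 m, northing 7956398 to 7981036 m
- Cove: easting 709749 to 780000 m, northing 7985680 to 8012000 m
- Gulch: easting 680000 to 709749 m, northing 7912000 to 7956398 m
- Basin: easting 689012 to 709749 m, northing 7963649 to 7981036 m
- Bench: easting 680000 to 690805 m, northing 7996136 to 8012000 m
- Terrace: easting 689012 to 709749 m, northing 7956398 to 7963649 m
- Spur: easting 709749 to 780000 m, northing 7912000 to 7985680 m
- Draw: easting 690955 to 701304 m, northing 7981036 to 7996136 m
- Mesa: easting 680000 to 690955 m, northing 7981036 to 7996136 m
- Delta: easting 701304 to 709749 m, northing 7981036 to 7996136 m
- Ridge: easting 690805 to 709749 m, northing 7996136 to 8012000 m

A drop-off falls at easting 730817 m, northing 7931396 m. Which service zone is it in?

Spur

The point has easting = 730817 and northing = 7931396.
Only Spur satisfies 709749 ≤ easting ≤ 780000 and 7912000 ≤ northing ≤ 7985680.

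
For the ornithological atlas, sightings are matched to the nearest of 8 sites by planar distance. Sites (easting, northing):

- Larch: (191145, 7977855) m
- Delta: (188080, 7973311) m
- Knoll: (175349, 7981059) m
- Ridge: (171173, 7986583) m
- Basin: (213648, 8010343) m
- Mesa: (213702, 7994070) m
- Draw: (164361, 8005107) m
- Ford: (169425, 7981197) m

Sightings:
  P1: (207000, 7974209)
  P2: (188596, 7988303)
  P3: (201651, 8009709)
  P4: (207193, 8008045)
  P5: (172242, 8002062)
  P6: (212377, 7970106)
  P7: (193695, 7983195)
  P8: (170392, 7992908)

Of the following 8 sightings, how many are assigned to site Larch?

P1 → Larch
P2 → Larch
P3 → Basin
P4 → Basin
P5 → Draw
P6 → Larch
P7 → Larch
P8 → Ridge
4 of the 8 go to Larch.

4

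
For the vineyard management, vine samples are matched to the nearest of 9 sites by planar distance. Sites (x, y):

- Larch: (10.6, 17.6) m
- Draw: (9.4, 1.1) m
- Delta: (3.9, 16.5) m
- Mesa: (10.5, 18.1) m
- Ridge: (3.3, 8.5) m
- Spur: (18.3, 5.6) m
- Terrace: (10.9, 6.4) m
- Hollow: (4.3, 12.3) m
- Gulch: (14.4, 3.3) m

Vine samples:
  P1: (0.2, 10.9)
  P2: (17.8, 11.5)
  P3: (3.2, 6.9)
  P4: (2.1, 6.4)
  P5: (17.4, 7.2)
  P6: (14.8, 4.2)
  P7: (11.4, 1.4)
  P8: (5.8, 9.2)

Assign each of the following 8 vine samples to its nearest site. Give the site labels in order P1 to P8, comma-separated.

P1 → Ridge (d²=15.37)
P2 → Spur (d²=35.06)
P3 → Ridge (d²=2.57)
P4 → Ridge (d²=5.85)
P5 → Spur (d²=3.37)
P6 → Gulch (d²=0.97)
P7 → Draw (d²=4.09)
P8 → Ridge (d²=6.74)

Ridge, Spur, Ridge, Ridge, Spur, Gulch, Draw, Ridge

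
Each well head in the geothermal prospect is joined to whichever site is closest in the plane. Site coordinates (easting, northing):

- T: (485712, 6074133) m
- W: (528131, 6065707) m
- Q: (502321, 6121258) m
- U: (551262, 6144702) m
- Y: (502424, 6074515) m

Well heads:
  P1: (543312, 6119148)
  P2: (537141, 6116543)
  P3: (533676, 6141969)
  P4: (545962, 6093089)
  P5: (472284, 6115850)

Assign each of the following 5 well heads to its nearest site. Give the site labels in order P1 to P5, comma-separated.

U, U, U, W, Q

P1 → U (d²=716209416.00)
P2 → U (d²=992331922.00)
P3 → U (d²=316736685.00)
P4 → W (d²=1067718485.00)
P5 → Q (d²=931467833.00)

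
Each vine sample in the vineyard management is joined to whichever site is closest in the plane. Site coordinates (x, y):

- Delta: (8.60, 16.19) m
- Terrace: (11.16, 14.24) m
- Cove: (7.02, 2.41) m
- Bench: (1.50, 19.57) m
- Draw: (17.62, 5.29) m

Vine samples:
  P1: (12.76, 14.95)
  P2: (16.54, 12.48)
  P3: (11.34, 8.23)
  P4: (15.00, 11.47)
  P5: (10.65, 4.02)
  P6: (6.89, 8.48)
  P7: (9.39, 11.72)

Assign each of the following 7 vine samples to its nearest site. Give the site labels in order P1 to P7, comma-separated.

Terrace, Terrace, Terrace, Terrace, Cove, Cove, Terrace

P1 → Terrace (d²=3.06)
P2 → Terrace (d²=32.04)
P3 → Terrace (d²=36.15)
P4 → Terrace (d²=22.42)
P5 → Cove (d²=15.77)
P6 → Cove (d²=36.86)
P7 → Terrace (d²=9.48)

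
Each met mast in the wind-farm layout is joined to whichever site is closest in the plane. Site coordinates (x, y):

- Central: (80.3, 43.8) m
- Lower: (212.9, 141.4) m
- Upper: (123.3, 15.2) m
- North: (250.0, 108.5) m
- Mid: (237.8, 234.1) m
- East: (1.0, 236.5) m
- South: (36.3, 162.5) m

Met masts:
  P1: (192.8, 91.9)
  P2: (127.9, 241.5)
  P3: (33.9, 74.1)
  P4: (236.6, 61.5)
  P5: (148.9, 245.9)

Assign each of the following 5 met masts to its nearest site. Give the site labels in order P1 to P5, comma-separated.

P1 → Lower (d²=2854.26)
P2 → Mid (d²=12132.77)
P3 → Central (d²=3071.05)
P4 → North (d²=2388.56)
P5 → Mid (d²=8042.45)

Lower, Mid, Central, North, Mid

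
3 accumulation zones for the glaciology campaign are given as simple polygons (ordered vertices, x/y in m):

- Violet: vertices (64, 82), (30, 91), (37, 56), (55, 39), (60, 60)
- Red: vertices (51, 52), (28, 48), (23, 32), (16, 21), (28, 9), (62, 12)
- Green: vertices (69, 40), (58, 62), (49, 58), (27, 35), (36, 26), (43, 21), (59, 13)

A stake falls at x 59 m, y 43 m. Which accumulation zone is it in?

Cast a ray rightward from (59, 43). For each polygon, the edges (by vertex number in listed order) whose endpoints lie on opposite sides of y = 43, where each meets that height, and whether that is right or left of the point:
Violet: 3–4 at x≈50.8 (left), 4–5 at x≈56.0 (left) → 0 crossings.
Red: 2–3 at x≈26.4 (left), 6–1 at x≈53.5 (left) → 0 crossings.
Green: 1–2 at x≈67.5 (right), 3–4 at x≈34.7 (left) → 1 crossing.
Only Green has an odd count, so the point is inside Green.

Green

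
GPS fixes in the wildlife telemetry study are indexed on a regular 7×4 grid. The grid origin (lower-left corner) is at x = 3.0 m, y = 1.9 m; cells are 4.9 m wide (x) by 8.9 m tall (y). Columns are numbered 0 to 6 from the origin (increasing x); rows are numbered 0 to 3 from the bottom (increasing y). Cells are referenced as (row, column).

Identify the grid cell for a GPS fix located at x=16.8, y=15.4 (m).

Column index: ⌊(16.8 − 3.0) / 4.9⌋ = ⌊2.816⌋ = 2
Row offset from origin: ⌊(15.4 − 1.9) / 8.9⌋ = ⌊1.517⌋ = 1 → row 1

(1, 2)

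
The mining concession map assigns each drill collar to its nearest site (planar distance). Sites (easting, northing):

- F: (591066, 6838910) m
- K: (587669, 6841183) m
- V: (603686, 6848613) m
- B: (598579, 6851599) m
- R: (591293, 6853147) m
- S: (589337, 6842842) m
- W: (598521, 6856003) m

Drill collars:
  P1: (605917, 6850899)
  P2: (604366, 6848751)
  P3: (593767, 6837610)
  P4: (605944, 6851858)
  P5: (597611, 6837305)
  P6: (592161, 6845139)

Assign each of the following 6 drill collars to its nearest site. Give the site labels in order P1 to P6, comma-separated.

P1 → V (d²=10203157.00)
P2 → V (d²=481444.00)
P3 → F (d²=8985401.00)
P4 → V (d²=15628589.00)
P5 → F (d²=45413050.00)
P6 → S (d²=13251185.00)

V, V, F, V, F, S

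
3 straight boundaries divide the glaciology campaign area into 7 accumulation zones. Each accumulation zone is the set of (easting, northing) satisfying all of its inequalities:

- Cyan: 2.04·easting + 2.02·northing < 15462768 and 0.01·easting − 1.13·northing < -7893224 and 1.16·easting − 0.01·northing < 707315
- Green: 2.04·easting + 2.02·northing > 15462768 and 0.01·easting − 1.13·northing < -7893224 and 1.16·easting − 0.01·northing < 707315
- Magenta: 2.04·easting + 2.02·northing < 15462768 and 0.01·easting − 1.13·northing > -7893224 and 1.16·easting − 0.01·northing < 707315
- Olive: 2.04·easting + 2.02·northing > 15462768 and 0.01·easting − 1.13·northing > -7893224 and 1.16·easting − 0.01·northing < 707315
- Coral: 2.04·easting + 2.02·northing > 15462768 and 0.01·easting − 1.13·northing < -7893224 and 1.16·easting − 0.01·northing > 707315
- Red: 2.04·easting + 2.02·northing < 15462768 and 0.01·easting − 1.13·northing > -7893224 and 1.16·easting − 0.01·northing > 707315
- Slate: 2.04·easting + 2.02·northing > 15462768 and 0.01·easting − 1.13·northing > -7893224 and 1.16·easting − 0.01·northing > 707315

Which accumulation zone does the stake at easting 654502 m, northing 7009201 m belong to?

2.04·654502 + 2.02·7009201 = 15493770.100, which is > 15462768
0.01·654502 − 1.13·7009201 = -7913852.110, which is < -7893224
1.16·654502 − 0.01·7009201 = 689130.310, which is < 707315
This sign pattern matches Green.

Green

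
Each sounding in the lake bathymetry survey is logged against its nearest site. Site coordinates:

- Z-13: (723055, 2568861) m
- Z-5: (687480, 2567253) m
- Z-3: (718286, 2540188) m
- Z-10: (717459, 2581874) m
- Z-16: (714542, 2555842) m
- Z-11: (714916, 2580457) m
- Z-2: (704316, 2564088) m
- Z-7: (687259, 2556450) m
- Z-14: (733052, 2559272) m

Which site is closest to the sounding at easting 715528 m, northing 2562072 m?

Squared distances to each site:
Z-13: 102746250.000; Z-5: 813533065.000; Z-3: 486516020.000; Z-10: 395847965.000; Z-16: 39785096.000; Z-11: 338382769.000; Z-2: 129773200.000; Z-7: 830743245.000; Z-14: 314930576.000.
Minimum at Z-16.

Z-16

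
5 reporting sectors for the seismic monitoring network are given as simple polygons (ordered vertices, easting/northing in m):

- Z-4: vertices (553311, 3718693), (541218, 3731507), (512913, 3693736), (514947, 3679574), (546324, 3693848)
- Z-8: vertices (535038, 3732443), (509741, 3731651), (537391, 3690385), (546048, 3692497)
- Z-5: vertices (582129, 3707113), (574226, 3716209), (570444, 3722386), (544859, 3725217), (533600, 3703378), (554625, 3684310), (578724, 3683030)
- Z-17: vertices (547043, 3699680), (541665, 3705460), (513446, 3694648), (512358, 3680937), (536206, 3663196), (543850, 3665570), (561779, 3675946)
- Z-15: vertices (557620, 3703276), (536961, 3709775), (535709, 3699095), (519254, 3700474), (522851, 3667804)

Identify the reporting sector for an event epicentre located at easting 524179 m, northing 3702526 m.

Cast a ray rightward from (524179, 3702526). For each polygon, the edges (by vertex number in listed order) whose endpoints lie on opposite sides of northing = 3702526, where each meets that height, and whether that is right or left of the point:
Z-4: 2–3 at easting≈519500.1 (left), 5–1 at easting≈548764.5 (right) → 1 crossing.
Z-8: 2–3 at easting≈529256.0 (right), 4–1 at easting≈543283.8 (right) → 2 crossings.
Z-5: 5–6 at easting≈534539.4 (right), 7–1 at easting≈581480.5 (right) → 2 crossings.
Z-17: 1–2 at easting≈544394.9 (right), 2–3 at easting≈534007.3 (right) → 2 crossings.
Z-15: 2–3 at easting≈536111.2 (right), 5–1 at easting≈556884.9 (right) → 2 crossings.
Only Z-4 has an odd count, so the point is inside Z-4.

Z-4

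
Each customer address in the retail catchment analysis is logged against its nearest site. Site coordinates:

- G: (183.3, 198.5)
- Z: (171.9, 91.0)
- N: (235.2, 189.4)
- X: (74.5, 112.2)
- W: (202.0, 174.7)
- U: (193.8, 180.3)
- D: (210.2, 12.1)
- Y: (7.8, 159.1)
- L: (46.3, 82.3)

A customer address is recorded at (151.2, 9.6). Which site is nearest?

D

Squared distances to each site:
G: 36713.620; Z: 7054.450; N: 39384.040; X: 16409.650; W: 29838.650; U: 30953.250; D: 3487.250; Y: 42913.810; L: 16289.300.
Minimum at D.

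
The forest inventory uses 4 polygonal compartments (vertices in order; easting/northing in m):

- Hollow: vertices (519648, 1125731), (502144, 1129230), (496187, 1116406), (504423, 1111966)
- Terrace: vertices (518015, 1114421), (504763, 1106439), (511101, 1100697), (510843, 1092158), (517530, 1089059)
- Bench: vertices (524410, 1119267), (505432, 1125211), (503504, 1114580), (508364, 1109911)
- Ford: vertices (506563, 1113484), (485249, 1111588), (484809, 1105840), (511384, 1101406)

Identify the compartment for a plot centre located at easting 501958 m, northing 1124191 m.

Hollow

Cast a ray rightward from (501958, 1124191). For each polygon, the edges (by vertex number in listed order) whose endpoints lie on opposite sides of northing = 1124191, where each meets that height, and whether that is right or left of the point:
Hollow: 2–3 at easting≈499803.3 (left), 4–1 at easting≈517944.7 (right) → 1 crossing.
Terrace: no edge straddles that height → 0 crossings.
Bench: 1–2 at easting≈508688.7 (right), 2–3 at easting≈505247.0 (right) → 2 crossings.
Ford: no edge straddles that height → 0 crossings.
Only Hollow has an odd count, so the point is inside Hollow.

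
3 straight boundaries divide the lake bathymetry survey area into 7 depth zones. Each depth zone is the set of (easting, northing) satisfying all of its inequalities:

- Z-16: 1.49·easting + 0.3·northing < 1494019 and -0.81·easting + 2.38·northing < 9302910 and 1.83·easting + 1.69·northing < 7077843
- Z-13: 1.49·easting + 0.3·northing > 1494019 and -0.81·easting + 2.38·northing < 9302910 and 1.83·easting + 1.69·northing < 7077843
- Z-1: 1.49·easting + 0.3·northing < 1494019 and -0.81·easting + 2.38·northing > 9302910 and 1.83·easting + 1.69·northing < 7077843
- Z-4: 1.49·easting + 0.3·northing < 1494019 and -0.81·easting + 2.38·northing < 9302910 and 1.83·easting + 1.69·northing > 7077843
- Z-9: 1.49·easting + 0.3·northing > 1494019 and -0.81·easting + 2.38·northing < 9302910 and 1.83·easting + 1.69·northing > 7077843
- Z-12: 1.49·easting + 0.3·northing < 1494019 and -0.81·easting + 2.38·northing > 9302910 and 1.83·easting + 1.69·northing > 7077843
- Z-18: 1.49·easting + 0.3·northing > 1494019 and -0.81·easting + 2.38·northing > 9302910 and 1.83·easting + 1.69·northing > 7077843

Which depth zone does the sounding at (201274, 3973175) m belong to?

1.49·201274 + 0.3·3973175 = 1491850.760, which is < 1494019
-0.81·201274 + 2.38·3973175 = 9293124.560, which is < 9302910
1.83·201274 + 1.69·3973175 = 7082997.170, which is > 7077843
This sign pattern matches Z-4.

Z-4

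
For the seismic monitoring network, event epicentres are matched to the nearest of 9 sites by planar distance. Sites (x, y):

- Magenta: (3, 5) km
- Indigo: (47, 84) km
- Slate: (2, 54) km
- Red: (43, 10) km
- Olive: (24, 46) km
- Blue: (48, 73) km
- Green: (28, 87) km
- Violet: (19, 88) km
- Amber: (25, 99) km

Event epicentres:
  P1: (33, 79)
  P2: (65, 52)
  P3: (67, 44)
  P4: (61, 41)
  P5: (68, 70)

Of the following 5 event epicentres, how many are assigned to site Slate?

P1 → Green
P2 → Blue
P3 → Blue
P4 → Blue
P5 → Blue
0 of the 5 go to Slate.

0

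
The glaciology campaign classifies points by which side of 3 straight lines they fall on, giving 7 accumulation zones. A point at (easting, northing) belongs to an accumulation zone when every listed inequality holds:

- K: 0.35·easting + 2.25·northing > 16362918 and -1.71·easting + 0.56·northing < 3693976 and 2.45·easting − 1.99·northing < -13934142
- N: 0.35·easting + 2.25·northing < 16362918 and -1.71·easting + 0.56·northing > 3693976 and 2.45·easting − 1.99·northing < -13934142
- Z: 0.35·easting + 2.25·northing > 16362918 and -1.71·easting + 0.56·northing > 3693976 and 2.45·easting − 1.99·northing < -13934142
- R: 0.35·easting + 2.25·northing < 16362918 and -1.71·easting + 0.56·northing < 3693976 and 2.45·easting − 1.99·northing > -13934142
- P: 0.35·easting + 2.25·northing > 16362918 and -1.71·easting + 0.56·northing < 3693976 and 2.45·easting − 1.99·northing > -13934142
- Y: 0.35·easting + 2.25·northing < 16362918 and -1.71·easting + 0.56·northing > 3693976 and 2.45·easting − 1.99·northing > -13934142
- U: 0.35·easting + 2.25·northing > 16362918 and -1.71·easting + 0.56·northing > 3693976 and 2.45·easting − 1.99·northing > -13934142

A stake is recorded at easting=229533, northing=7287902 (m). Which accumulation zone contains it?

0.35·229533 + 2.25·7287902 = 16478116.050, which is > 16362918
-1.71·229533 + 0.56·7287902 = 3688723.690, which is < 3693976
2.45·229533 − 1.99·7287902 = -13940569.130, which is < -13934142
This sign pattern matches K.

K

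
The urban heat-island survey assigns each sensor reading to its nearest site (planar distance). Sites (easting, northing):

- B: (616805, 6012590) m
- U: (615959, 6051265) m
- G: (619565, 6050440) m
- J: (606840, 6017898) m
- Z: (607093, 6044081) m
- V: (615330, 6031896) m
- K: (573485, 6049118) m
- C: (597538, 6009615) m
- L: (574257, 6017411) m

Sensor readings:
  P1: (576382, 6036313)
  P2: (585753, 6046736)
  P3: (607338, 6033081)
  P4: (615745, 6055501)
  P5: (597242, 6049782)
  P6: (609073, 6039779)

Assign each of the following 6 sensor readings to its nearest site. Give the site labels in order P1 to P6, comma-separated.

K, K, V, U, Z, Z

P1 → K (d²=172360634.00)
P2 → K (d²=156177748.00)
P3 → V (d²=65276289.00)
P4 → U (d²=17989492.00)
P5 → Z (d²=129543602.00)
P6 → Z (d²=22427604.00)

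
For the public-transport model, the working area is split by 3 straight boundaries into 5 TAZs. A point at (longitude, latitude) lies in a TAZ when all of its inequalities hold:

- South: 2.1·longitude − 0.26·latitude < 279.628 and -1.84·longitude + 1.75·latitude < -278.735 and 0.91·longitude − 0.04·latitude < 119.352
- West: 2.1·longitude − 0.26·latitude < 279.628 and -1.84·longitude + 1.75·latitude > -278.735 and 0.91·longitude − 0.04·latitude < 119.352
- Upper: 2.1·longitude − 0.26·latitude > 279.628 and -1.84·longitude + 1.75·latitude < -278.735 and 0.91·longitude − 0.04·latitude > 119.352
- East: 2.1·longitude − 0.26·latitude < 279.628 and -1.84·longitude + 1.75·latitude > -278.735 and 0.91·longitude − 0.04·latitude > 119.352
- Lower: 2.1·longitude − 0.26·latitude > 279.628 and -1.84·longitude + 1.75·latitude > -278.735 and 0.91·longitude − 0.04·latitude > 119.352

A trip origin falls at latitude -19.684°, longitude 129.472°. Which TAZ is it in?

2.1·129.472 − 0.26·-19.684 = 277.009, which is < 279.628
-1.84·129.472 + 1.75·-19.684 = -272.675, which is > -278.735
0.91·129.472 − 0.04·-19.684 = 118.607, which is < 119.352
This sign pattern matches West.

West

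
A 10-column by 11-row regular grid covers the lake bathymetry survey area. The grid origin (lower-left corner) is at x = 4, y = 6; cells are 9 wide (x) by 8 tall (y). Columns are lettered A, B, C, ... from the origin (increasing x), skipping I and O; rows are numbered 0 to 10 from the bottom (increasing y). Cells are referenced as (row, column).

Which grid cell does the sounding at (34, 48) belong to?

(5, D)

Column index: ⌊(34 − 4) / 9⌋ = ⌊3.333⌋ = 3 → column D
Row offset from origin: ⌊(48 − 6) / 8⌋ = ⌊5.250⌋ = 5 → row 5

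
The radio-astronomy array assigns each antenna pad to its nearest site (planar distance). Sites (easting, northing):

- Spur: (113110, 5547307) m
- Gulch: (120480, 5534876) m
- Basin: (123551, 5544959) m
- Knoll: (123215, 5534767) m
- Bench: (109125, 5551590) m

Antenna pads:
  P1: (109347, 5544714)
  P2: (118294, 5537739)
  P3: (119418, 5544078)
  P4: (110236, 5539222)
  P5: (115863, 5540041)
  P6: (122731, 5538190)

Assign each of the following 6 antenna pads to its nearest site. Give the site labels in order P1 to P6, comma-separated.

Spur, Gulch, Basin, Spur, Gulch, Knoll

P1 → Spur (d²=20883818.00)
P2 → Gulch (d²=12975365.00)
P3 → Basin (d²=17857850.00)
P4 → Spur (d²=73627101.00)
P5 → Gulch (d²=47993914.00)
P6 → Knoll (d²=11951185.00)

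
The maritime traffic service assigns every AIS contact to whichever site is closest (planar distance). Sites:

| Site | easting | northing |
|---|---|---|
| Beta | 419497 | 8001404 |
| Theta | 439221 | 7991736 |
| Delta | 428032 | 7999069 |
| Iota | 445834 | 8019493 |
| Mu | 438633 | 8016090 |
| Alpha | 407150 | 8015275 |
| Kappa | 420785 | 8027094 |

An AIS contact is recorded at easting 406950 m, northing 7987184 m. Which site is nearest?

Beta

Squared distances to each site:
Beta: 359635609.000; Theta: 1062138145.000; Delta: 585703949.000; Iota: 2555836937.000; Mu: 1839369325.000; Alpha: 789144281.000; Kappa: 1784215325.000.
Minimum at Beta.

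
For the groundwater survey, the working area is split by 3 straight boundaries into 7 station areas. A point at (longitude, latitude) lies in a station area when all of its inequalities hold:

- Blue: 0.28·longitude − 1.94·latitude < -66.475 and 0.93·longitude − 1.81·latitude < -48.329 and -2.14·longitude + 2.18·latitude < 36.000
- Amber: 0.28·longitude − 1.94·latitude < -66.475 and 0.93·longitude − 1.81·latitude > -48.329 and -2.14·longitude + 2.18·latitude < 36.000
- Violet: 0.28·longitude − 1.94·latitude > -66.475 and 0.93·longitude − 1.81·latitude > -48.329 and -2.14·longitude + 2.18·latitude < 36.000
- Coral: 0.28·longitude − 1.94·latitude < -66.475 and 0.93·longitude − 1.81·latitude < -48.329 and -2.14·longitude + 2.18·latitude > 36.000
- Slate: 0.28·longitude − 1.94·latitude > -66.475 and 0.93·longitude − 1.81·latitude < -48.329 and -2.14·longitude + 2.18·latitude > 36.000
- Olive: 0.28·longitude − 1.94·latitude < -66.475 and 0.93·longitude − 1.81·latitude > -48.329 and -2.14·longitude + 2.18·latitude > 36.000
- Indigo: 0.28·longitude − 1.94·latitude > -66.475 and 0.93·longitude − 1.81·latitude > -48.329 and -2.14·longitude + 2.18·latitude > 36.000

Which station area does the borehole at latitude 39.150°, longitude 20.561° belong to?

Coral

0.28·20.561 − 1.94·39.150 = -70.194, which is < -66.475
0.93·20.561 − 1.81·39.150 = -51.740, which is < -48.329
-2.14·20.561 + 2.18·39.150 = 41.346, which is > 36.000
This sign pattern matches Coral.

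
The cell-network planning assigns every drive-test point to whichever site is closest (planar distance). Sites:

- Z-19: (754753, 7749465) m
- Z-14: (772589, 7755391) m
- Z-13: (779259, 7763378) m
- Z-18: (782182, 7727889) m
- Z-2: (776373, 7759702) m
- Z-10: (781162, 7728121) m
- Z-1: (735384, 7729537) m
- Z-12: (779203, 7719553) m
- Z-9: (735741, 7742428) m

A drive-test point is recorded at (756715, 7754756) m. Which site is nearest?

Squared distances to each site:
Z-19: 31844125.000; Z-14: 252387101.000; Z-13: 582570820.000; Z-18: 1370403778.000; Z-2: 410899880.000; Z-10: 1307079034.000; Z-1: 1091009522.000; Z-12: 1744961353.000; Z-9: 591888260.000.
Minimum at Z-19.

Z-19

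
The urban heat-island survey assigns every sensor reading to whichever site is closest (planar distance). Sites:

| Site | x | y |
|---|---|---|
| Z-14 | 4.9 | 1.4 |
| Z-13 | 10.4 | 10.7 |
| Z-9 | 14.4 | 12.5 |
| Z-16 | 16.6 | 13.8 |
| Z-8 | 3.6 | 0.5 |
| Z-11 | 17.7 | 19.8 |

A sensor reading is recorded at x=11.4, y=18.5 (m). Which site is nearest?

Squared distances to each site:
Z-14: 334.660; Z-13: 61.840; Z-9: 45.000; Z-16: 49.130; Z-8: 384.840; Z-11: 41.380.
Minimum at Z-11.

Z-11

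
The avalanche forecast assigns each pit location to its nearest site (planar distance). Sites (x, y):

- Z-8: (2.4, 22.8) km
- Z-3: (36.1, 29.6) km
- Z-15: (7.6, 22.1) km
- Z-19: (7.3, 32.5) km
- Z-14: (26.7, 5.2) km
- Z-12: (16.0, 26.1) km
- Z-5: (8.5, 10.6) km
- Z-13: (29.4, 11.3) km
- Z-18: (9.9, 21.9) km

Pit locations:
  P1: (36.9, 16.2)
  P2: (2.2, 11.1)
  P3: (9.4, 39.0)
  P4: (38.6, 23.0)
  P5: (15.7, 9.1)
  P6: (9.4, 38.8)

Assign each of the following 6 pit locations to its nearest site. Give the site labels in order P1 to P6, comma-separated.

Z-13, Z-5, Z-19, Z-3, Z-5, Z-19

P1 → Z-13 (d²=80.26)
P2 → Z-5 (d²=39.94)
P3 → Z-19 (d²=46.66)
P4 → Z-3 (d²=49.81)
P5 → Z-5 (d²=54.09)
P6 → Z-19 (d²=44.10)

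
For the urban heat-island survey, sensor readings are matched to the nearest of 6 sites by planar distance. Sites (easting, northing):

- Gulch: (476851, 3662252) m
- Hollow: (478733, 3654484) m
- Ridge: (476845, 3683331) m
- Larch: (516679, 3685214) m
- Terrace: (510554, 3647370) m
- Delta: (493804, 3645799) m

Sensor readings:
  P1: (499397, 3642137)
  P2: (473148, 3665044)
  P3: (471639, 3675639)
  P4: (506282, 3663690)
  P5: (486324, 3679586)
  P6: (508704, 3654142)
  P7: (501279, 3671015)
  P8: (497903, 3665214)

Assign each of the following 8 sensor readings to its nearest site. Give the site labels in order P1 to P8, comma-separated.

P1 → Delta (d²=44691893.00)
P2 → Gulch (d²=21507473.00)
P3 → Ridge (d²=86269300.00)
P4 → Terrace (d²=284592384.00)
P5 → Ridge (d²=103876466.00)
P6 → Terrace (d²=49282484.00)
P7 → Larch (d²=438771601.00)
P8 → Delta (d²=393744026.00)

Delta, Gulch, Ridge, Terrace, Ridge, Terrace, Larch, Delta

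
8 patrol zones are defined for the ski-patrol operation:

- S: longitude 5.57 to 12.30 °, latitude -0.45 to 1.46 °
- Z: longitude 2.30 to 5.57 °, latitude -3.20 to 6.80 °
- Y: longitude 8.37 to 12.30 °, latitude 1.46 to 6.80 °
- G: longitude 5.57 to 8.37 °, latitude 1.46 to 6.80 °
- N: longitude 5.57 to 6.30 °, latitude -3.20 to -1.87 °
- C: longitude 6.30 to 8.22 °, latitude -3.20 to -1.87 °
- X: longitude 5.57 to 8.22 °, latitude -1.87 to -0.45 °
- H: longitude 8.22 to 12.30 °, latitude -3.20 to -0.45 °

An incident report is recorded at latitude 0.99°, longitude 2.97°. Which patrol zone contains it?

Z

The point has longitude = 2.97 and latitude = 0.99.
Only Z satisfies 2.30 ≤ longitude ≤ 5.57 and -3.20 ≤ latitude ≤ 6.80.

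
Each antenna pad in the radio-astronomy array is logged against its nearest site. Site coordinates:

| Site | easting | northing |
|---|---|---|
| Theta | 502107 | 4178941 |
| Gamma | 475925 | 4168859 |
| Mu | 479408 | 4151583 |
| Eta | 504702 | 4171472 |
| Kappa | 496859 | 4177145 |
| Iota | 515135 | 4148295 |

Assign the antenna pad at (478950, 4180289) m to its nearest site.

Gamma

Squared distances to each site:
Theta: 538063753.000; Gamma: 139795525.000; Mu: 824244200.000; Eta: 740904993.000; Kappa: 330617017.000; Iota: 2332970261.000.
Minimum at Gamma.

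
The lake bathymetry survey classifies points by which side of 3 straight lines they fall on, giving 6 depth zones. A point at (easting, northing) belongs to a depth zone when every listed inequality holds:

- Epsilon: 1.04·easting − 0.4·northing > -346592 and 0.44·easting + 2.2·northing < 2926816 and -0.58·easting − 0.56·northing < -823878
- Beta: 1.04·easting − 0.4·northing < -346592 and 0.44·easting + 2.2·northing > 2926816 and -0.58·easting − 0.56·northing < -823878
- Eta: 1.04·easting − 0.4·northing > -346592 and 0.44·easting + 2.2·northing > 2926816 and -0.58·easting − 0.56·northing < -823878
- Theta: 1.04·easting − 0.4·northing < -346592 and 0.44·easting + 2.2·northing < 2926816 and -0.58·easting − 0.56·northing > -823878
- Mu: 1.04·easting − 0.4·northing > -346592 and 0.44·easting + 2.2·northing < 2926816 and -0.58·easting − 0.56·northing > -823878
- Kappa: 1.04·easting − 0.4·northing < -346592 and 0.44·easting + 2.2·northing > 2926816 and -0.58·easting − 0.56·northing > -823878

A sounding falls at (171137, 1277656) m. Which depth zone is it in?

Mu

1.04·171137 − 0.4·1277656 = -333079.920, which is > -346592
0.44·171137 + 2.2·1277656 = 2886143.480, which is < 2926816
-0.58·171137 − 0.56·1277656 = -814746.820, which is > -823878
This sign pattern matches Mu.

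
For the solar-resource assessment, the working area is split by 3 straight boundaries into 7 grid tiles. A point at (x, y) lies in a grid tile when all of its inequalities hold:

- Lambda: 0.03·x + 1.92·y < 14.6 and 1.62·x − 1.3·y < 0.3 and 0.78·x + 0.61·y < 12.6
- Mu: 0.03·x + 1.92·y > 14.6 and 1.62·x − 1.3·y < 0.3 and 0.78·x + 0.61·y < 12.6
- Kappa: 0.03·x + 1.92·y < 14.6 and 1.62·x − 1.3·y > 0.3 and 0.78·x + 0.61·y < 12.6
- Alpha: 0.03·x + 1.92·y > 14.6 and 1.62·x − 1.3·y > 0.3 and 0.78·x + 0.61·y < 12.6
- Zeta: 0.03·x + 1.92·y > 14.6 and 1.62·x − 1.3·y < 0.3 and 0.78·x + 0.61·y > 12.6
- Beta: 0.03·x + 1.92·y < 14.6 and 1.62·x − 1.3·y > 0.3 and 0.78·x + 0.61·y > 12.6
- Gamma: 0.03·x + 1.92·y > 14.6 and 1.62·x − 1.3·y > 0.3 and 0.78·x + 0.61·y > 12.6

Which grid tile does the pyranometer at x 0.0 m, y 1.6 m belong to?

0.03·0.0 + 1.92·1.6 = 3.072, which is < 14.6
1.62·0.0 − 1.3·1.6 = -2.080, which is < 0.3
0.78·0.0 + 0.61·1.6 = 0.976, which is < 12.6
This sign pattern matches Lambda.

Lambda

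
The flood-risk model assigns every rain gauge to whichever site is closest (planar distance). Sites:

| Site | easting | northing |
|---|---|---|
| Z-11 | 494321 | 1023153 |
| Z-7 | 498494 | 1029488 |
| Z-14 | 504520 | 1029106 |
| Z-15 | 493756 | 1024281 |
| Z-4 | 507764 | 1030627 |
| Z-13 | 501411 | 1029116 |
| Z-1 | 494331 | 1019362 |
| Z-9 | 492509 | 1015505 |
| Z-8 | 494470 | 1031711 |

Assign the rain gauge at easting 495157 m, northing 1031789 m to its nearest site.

Squared distances to each site:
Z-11: 75279392.000; Z-7: 16430170.000; Z-14: 94864258.000; Z-15: 58332865.000; Z-4: 160286693.000; Z-13: 46257445.000; Z-1: 155112605.000; Z-9: 272180560.000; Z-8: 478053.000.
Minimum at Z-8.

Z-8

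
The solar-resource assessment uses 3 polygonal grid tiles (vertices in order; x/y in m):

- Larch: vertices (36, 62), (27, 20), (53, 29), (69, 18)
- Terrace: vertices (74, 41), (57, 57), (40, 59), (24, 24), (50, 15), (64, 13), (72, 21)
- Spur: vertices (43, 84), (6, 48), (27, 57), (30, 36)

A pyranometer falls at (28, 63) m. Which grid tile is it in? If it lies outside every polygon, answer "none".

Spur

Cast a ray rightward from (28, 63). For each polygon, the edges (by vertex number in listed order) whose endpoints lie on opposite sides of y = 63, where each meets that height, and whether that is right or left of the point:
Larch: no edge straddles that height → 0 crossings.
Terrace: no edge straddles that height → 0 crossings.
Spur: 1–2 at x≈21.4 (left), 4–1 at x≈37.3 (right) → 1 crossing.
Only Spur has an odd count, so the point is inside Spur.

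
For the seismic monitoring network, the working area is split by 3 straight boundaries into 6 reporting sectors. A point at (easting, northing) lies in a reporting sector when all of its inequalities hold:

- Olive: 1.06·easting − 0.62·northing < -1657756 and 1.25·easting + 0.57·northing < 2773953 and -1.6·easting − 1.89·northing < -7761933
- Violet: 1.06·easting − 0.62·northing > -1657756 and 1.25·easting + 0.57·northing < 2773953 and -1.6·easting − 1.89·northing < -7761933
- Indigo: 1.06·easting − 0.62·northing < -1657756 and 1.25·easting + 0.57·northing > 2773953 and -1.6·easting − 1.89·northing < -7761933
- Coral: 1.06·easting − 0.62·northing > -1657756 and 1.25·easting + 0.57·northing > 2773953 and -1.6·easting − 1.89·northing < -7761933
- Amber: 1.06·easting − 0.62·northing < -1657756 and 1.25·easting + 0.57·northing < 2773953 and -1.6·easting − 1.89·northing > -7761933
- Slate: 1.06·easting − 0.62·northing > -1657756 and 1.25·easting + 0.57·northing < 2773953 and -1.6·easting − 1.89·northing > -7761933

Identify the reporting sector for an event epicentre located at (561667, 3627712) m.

1.06·561667 − 0.62·3627712 = -1653814.420, which is > -1657756
1.25·561667 + 0.57·3627712 = 2769879.590, which is < 2773953
-1.6·561667 − 1.89·3627712 = -7755042.880, which is > -7761933
This sign pattern matches Slate.

Slate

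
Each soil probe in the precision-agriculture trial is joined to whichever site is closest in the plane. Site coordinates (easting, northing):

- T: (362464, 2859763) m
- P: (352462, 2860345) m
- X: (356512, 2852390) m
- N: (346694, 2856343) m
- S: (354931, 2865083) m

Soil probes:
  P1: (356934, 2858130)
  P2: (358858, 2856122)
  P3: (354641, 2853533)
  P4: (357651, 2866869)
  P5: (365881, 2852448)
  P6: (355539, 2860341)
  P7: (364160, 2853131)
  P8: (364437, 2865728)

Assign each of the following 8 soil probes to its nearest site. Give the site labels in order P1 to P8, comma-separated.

P, X, X, S, T, P, T, T

P1 → P (d²=24905009.00)
P2 → X (d²=19431540.00)
P3 → X (d²=4807090.00)
P4 → S (d²=10588196.00)
P5 → T (d²=65185114.00)
P6 → P (d²=9467945.00)
P7 → T (d²=46859840.00)
P8 → T (d²=39473954.00)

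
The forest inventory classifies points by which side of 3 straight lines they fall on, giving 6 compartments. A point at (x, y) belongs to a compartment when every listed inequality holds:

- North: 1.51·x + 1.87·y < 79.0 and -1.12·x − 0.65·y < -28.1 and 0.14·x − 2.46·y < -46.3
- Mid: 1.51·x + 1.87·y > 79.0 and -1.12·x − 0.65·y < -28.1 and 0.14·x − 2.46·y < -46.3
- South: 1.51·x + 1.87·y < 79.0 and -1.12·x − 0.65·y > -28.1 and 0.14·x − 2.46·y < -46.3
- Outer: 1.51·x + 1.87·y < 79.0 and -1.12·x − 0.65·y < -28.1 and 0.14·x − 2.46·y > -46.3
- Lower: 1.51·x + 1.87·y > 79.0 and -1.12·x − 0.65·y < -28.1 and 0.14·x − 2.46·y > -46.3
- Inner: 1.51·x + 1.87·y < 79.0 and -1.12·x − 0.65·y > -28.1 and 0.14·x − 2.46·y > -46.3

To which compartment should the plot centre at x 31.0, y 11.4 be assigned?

1.51·31.0 + 1.87·11.4 = 68.128, which is < 79.0
-1.12·31.0 − 0.65·11.4 = -42.130, which is < -28.1
0.14·31.0 − 2.46·11.4 = -23.704, which is > -46.3
This sign pattern matches Outer.

Outer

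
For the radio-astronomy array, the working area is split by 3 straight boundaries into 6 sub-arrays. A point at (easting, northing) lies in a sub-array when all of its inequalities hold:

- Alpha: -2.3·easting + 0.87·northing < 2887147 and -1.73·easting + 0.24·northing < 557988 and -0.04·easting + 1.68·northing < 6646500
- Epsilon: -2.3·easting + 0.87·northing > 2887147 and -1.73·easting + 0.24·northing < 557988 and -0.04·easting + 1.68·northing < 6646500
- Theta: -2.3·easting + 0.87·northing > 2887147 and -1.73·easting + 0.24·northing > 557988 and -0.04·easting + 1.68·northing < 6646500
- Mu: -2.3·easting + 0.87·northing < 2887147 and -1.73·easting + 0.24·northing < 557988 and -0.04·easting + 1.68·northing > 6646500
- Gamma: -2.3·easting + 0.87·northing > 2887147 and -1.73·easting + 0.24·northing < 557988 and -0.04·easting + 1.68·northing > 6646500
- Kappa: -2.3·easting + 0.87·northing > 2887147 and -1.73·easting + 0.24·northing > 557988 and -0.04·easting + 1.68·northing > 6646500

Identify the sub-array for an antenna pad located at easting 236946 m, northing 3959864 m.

-2.3·236946 + 0.87·3959864 = 2900105.880, which is > 2887147
-1.73·236946 + 0.24·3959864 = 540450.780, which is < 557988
-0.04·236946 + 1.68·3959864 = 6643093.680, which is < 6646500
This sign pattern matches Epsilon.

Epsilon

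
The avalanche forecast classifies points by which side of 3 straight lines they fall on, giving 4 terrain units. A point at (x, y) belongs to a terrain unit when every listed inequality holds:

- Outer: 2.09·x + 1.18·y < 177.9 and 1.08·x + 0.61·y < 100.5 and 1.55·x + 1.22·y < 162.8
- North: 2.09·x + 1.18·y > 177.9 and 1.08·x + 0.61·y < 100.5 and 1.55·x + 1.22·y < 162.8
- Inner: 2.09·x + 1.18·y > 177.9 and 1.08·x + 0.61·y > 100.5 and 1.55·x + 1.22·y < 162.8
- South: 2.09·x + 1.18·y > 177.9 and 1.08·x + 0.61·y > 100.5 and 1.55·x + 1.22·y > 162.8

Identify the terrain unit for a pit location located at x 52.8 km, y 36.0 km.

2.09·52.8 + 1.18·36.0 = 152.832, which is < 177.9
1.08·52.8 + 0.61·36.0 = 78.984, which is < 100.5
1.55·52.8 + 1.22·36.0 = 125.760, which is < 162.8
This sign pattern matches Outer.

Outer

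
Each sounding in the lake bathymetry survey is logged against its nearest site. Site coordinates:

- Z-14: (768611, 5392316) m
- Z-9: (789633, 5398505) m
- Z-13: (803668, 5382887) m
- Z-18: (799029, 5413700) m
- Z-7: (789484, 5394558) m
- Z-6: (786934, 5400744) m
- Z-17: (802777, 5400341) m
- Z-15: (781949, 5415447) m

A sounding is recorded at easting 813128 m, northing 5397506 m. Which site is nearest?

Z-17

Squared distances to each site:
Z-14: 2008699389.000; Z-9: 553013026.000; Z-13: 303206761.000; Z-18: 461027437.000; Z-7: 567729440.000; Z-6: 696610280.000; Z-17: 115180426.000; Z-15: 1294009522.000.
Minimum at Z-17.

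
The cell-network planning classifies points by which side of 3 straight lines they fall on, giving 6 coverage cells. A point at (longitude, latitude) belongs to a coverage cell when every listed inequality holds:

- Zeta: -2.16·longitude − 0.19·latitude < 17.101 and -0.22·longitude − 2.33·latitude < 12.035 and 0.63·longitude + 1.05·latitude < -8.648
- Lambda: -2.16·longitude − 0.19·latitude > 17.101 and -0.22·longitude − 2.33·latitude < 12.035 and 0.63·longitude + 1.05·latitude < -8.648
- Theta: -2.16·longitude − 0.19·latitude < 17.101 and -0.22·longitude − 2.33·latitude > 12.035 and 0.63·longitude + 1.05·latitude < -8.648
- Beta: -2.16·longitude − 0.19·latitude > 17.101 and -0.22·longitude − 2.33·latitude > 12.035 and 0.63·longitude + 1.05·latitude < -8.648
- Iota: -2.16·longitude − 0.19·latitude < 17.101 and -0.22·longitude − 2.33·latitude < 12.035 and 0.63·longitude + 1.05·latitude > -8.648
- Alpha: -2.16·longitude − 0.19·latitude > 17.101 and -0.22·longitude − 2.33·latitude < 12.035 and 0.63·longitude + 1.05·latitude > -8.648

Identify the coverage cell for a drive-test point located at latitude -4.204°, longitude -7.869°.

Lambda

-2.16·-7.869 − 0.19·-4.204 = 17.796, which is > 17.101
-0.22·-7.869 − 2.33·-4.204 = 11.527, which is < 12.035
0.63·-7.869 + 1.05·-4.204 = -9.372, which is < -8.648
This sign pattern matches Lambda.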